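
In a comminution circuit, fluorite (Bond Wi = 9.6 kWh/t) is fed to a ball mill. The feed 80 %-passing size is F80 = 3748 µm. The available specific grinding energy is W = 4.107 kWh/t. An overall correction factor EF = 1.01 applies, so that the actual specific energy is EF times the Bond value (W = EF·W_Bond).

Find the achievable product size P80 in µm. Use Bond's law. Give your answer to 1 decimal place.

W = 10 Wi (P80^-0.5 − F80^-0.5)
W_Bond = W / EF = 4.107 / 1.01 = 4.0663 kWh/t
⇒ 1/√P80 = W_Bond/(10 Wi) + 1/√F80
  = 4.0663/(10·9.6) + 1/√3748 = 0.042358 + 0.016334 = 0.058692
P80 = (1/0.058692)² = 17.0381² = 290.30 µm

P80 = 290.3 µm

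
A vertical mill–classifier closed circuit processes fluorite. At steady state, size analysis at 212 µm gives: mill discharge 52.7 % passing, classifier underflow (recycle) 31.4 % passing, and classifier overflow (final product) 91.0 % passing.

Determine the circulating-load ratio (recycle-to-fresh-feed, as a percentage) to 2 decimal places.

CL = 179.81 %

Balance %-passing 212 µm (r = R/F):
d + r·d = r·u + o → r(d−u) = o−d
r = (91.0 − 52.7)/(52.7 − 31.4) = 38.3/21.3 = 1.7981
CL = 100·r = 179.81 %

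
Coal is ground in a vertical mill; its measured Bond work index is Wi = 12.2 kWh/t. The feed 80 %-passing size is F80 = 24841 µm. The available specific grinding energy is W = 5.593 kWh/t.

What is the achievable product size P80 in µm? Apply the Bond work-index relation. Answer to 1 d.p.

P80 = 367.1 µm

W = 10 Wi (P80^-0.5 − F80^-0.5)
⇒ 1/√P80 = W/(10·Wi) + 1/√F80
  = 5.5930/(10·12.2) + 1/√24841 = 0.045844 + 0.006345 = 0.052189
P80 = (1/0.052189)² = 19.1611² = 367.15 µm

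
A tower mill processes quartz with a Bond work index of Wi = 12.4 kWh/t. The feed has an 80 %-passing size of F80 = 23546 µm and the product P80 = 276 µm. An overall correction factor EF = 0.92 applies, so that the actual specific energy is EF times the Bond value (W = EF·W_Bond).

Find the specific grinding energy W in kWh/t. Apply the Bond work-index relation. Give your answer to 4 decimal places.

W = 10·Wi·(P80^(-½) − F80^(-½))
1/√276 = 0.060193;  1/√23546 = 0.006517
W = 10·12.4·(0.060193 − 0.006517) = 6.6558 kWh/t
W_actual = 0.92 × 6.6558 = 6.1234 kWh/t

W = 6.1234 kWh/t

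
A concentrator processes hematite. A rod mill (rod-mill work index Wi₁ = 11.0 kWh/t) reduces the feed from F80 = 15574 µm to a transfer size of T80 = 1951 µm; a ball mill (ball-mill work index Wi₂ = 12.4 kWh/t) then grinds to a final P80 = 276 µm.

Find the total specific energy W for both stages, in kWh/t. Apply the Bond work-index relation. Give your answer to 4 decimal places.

W_Bond = 10·Wi·(1/√P₈₀ − 1/√F₈₀)
Stage 1 (15574→1951 µm, Wi₁=11.0): W₁ = 10·11.0·(0.022640 − 0.008013) = 1.6089 kWh/t
Stage 2 (1951→276 µm, Wi₂=12.4): W₂ = 10·12.4·(0.060193 − 0.022640) = 4.6566 kWh/t
W = W₁ + W₂ = 1.6089 + 4.6566 = 6.2655 kWh/t

W = 6.2655 kWh/t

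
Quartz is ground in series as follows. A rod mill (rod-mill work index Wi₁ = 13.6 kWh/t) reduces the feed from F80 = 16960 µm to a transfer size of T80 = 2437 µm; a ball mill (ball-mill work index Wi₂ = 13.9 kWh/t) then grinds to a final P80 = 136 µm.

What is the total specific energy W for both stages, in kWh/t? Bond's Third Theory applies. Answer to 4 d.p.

W = 10 Wi / √P80 − 10 Wi / √F80
Stage 1 (16960→2437 µm, Wi₁=13.6): W₁ = 10·13.6·(0.020257 − 0.007679) = 1.7106 kWh/t
Stage 2 (2437→136 µm, Wi₂=13.9): W₂ = 10·13.9·(0.085749 − 0.020257) = 9.1034 kWh/t
W = W₁ + W₂ = 1.7106 + 9.1034 = 10.8141 kWh/t

W = 10.8141 kWh/t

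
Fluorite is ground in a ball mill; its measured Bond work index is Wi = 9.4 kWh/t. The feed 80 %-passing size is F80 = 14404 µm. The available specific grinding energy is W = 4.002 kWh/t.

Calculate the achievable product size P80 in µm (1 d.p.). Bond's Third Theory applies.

P80 = 385.9 µm

W = 10 Wi / √P80 − 10 Wi / √F80
1/√P80 = 1/√F80 + W/(10·Wi)
  = 4.0020/(10·9.4) + 1/√14404 = 0.042574 + 0.008332 = 0.050907
P80 = (1/0.050907)² = 19.6438² = 385.88 µm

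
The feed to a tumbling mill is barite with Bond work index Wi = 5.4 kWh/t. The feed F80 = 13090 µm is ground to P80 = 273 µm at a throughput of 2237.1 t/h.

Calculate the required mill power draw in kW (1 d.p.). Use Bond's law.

W = 10·Wi·[P80^(−½) − F80^(−½)]
W = 10·5.4·(1/√273 − 1/√13090) = 10·5.4·(0.051782) = 2.7962 kWh/t
Power = W × throughput = 2.7962 kWh/t × 2237.1 t/h = 6255.5 kW

P = 6255.5 kW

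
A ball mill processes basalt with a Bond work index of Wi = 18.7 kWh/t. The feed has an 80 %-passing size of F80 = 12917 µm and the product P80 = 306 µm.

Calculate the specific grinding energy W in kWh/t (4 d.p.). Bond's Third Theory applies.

W = 10 Wi (P80^-0.5 − F80^-0.5)
1/√306 = 0.057166;  1/√12917 = 0.008799
W = 10·18.7·(0.057166 − 0.008799) = 9.0447 kWh/t

W = 9.0447 kWh/t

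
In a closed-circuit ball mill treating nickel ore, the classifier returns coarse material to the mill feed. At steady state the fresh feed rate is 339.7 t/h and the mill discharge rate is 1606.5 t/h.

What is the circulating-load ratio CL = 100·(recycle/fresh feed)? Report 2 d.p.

CL = 372.92 %

Mill node: discharge = fresh + recycle.
R = M − F = 1606.5 − 339.7 = 1266.8 t/h
CL = 100·R/F = 100·1266.8/339.7 = 372.92 %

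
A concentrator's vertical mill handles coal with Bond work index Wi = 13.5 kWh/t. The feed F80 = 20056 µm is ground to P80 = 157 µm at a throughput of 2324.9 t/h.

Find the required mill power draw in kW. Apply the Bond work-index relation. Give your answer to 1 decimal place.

W = 10·Wi·(P80^(-½) − F80^(-½))
W = 10·13.5·(1/√157 − 1/√20056) = 10·13.5·(0.072747) = 9.8209 kWh/t
Power = W × throughput = 9.8209 kWh/t × 2324.9 t/h = 22832.6 kW

P = 22832.6 kW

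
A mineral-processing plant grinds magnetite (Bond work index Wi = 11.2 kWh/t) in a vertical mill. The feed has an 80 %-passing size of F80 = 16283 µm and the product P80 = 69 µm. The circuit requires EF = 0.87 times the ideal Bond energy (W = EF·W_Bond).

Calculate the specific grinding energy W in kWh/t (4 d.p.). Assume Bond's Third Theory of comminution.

W = 10.9668 kWh/t

Bond: W = 10·Wi·(1/√P80 − 1/√F80)
1/√69 = 0.120386;  1/√16283 = 0.007837
W = 10·11.2·(0.120386 − 0.007837) = 12.6055 kWh/t
W_actual = 0.87 × 12.6055 = 10.9668 kWh/t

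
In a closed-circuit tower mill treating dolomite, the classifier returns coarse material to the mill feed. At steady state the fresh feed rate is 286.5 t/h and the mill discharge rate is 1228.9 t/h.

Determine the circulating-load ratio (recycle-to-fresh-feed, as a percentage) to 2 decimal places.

Steady state: M = F + R.
R = M − F = 1228.9 − 286.5 = 942.4 t/h
CL = 100·R/F = 100·942.4/286.5 = 328.94 %

CL = 328.94 %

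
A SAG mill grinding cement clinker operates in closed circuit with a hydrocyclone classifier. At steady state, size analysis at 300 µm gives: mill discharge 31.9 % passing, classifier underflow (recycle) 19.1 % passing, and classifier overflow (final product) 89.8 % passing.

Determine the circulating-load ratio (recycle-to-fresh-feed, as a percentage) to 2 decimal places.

Mass balance on the −300 µm fraction:
(1+r)·d = r·u + o ⇒ r = (o−d)/(d−u)
r = (89.8 − 31.9)/(31.9 − 19.1) = 57.9/12.8 = 4.5234
CL = 100·r = 452.34 %

CL = 452.34 %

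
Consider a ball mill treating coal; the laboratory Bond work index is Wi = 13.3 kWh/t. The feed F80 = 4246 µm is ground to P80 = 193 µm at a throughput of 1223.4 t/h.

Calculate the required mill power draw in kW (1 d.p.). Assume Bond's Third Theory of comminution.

P = 9215.2 kW

Bond: W = 10·Wi·(1/√P80 − 1/√F80)
W = 10·13.3·(1/√193 − 1/√4246) = 10·13.3·(0.056635) = 7.5325 kWh/t
P_mill = W·ṁ = 7.5325·1223.4 = 9215.2 kW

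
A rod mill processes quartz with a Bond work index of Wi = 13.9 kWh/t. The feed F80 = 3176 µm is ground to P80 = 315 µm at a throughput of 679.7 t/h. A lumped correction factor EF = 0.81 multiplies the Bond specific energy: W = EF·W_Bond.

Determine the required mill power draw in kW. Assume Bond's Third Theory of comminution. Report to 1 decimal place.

P = 2953.9 kW

Bond:  W = 10 Wi (1/√P − 1/√F)
W = 10·13.9·(1/√315 − 1/√3176) = 10·13.9·(0.038599) = 5.3653 kWh/t
Apply correction: 5.3653 × 0.81 = 4.3459 kWh/t
Mill draw = 4.3459 × 679.7 = 2953.9 kW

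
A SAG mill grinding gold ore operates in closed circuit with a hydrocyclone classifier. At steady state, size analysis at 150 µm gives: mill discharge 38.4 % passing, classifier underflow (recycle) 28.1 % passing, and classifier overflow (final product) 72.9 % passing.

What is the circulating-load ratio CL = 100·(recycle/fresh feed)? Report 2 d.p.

Balance %-passing 150 µm (r = R/F):
r = (o − d)/(d − u)
r = (72.9 − 38.4)/(38.4 − 28.1) = 34.5/10.3 = 3.3495
CL = 100·r = 334.95 %

CL = 334.95 %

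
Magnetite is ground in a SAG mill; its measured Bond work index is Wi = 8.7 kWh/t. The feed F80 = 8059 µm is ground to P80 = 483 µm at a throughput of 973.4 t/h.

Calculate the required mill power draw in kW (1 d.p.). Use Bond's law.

W = 10 Wi (1/√P80 − 1/√F80)  [Bond]
W = 10·8.7·(1/√483 − 1/√8059) = 10·8.7·(0.034362) = 2.9895 kWh/t
P = W·T = 2.9895·973.4 = 2910.0 kW

P = 2910.0 kW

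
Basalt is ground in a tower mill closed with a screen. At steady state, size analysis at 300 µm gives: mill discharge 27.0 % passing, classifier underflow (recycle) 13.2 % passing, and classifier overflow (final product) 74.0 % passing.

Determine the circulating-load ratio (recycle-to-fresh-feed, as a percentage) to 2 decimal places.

CL = 340.58 %

Balance %-passing 300 µm (r = R/F):
r = (o − d)/(d − u)
r = (74.0 − 27.0)/(27.0 − 13.2) = 47.0/13.8 = 3.4058
CL = 100·r = 340.58 %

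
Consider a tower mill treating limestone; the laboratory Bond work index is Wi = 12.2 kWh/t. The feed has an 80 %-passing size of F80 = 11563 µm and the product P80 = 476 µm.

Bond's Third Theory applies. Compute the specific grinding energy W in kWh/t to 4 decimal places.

W_Bond = 10·Wi·(1/√P₈₀ − 1/√F₈₀)
1/√476 = 0.045835;  1/√11563 = 0.009300
W = 10·12.2·(0.045835 − 0.009300) = 4.4573 kWh/t

W = 4.4573 kWh/t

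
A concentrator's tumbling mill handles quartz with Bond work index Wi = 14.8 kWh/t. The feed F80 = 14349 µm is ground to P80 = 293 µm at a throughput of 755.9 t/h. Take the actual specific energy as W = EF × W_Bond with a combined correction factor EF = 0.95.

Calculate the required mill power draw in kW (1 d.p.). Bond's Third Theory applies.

W_Bond = 10·Wi·(1/√P₈₀ − 1/√F₈₀)
W = 10·14.8·(1/√293 − 1/√14349) = 10·14.8·(0.050072) = 7.4107 kWh/t
With EF = 0.95: W = 7.4107·0.95 = 7.0402 kWh/t
Mill draw = 7.0402 × 755.9 = 5321.7 kW

P = 5321.7 kW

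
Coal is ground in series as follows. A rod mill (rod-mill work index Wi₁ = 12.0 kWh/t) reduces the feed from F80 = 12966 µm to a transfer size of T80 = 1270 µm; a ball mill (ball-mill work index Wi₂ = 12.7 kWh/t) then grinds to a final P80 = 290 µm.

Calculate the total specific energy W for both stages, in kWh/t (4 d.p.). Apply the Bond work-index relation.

W = 6.2074 kWh/t

Bond: W = 10·Wi·(1/√P80 − 1/√F80)
Stage 1 (12966→1270 µm, Wi₁=12.0): W₁ = 10·12.0·(0.028061 − 0.008782) = 2.3134 kWh/t
Stage 2 (1270→290 µm, Wi₂=12.7): W₂ = 10·12.7·(0.058722 − 0.028061) = 3.8940 kWh/t
W = W₁ + W₂ = 2.3134 + 3.8940 = 6.2074 kWh/t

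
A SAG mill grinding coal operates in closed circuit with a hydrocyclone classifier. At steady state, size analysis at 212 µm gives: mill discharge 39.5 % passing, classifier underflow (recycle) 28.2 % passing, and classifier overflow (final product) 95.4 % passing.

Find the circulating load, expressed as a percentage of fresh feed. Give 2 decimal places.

Let r = R/F. Size balance at 212 µm:
d + r·d = r·u + o → r(d−u) = o−d
r = (95.4 − 39.5)/(39.5 − 28.2) = 55.9/11.3 = 4.9469
CL = 100·r = 494.69 %

CL = 494.69 %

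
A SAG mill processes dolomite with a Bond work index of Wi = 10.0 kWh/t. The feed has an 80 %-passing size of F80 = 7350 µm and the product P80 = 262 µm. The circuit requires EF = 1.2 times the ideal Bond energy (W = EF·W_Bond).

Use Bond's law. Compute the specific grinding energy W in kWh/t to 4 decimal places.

W = 10 Wi (P80^-0.5 − F80^-0.5)
1/√262 = 0.061780;  1/√7350 = 0.011664
W = 10·10.0·(0.061780 − 0.011664) = 5.0116 kWh/t
Apply correction: 5.0116 × 1.2 = 6.0139 kWh/t

W = 6.0139 kWh/t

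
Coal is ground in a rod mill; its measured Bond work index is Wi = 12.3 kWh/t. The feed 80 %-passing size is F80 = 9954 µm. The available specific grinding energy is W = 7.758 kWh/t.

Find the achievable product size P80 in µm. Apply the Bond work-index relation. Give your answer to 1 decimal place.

P80 = 187.2 µm

W = 10·Wi·[P80^(−½) − F80^(−½)]
⇒ 1/√P80 = W/(10·Wi) + 1/√F80
  = 7.7580/(10·12.3) + 1/√9954 = 0.063073 + 0.010023 = 0.073096
P80 = (1/0.073096)² = 13.6806² = 187.16 µm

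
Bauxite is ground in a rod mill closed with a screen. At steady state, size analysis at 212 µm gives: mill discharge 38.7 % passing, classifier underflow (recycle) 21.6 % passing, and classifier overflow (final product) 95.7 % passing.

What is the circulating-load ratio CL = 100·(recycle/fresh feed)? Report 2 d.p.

Classifier node, passing 212 µm:
Fd + Rd = Ru + Fo ⇒ R/F = (o−d)/(d−u)
r = (95.7 − 38.7)/(38.7 − 21.6) = 57.0/17.1 = 3.3333
CL = 100·r = 333.33 %

CL = 333.33 %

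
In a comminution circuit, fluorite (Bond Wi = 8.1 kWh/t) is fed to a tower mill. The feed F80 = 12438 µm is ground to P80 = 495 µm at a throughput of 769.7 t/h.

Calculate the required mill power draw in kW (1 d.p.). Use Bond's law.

P = 2243.2 kW

W = 10·Wi·[P80^(−½) − F80^(−½)]
W = 10·8.1·(1/√495 − 1/√12438) = 10·8.1·(0.035980) = 2.9144 kWh/t
Power = W × throughput = 2.9144 kWh/t × 769.7 t/h = 2243.2 kW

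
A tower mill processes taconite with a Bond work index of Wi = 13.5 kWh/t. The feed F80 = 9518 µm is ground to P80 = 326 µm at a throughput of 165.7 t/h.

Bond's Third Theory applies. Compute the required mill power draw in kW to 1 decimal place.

P = 1009.6 kW

W = 10 Wi (1/√P80 − 1/√F80)  [Bond]
W = 10·13.5·(1/√326 − 1/√9518) = 10·13.5·(0.045135) = 6.0932 kWh/t
P = W·T = 6.0932·165.7 = 1009.6 kW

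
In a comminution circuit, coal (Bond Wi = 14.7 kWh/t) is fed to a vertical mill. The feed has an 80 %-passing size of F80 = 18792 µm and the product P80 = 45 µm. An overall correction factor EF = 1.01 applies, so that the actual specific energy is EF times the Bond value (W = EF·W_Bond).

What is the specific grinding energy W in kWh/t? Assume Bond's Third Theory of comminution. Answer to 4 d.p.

W = 10 Wi / √P80 − 10 Wi / √F80
1/√45 = 0.149071;  1/√18792 = 0.007295
W = 10·14.7·(0.149071 − 0.007295) = 20.8411 kWh/t
Apply correction: 20.8411 × 1.01 = 21.0495 kWh/t

W = 21.0495 kWh/t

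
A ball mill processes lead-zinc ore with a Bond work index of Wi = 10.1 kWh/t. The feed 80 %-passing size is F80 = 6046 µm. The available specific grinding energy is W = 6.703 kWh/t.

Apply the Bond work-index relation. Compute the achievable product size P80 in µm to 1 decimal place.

P80 = 159.3 µm

W = 10 Wi (P80^-0.5 − F80^-0.5)
⇒ 1/√P80 = W/(10·Wi) + 1/√F80
  = 6.7030/(10·10.1) + 1/√6046 = 0.066366 + 0.012861 = 0.079227
P80 = (1/0.079227)² = 12.6219² = 159.31 µm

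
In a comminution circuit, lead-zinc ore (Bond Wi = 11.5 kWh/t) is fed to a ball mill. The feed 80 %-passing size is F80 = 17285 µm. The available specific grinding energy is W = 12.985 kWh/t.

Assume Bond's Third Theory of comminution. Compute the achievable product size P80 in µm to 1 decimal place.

P80 = 68.8 µm

W = 10·Wi·[P80^(−½) − F80^(−½)]
P80^-0.5 = F80^-0.5 + W/(10 Wi)
  = 12.9850/(10·11.5) + 1/√17285 = 0.112913 + 0.007606 = 0.120519
P80 = (1/0.120519)² = 8.2974² = 68.85 µm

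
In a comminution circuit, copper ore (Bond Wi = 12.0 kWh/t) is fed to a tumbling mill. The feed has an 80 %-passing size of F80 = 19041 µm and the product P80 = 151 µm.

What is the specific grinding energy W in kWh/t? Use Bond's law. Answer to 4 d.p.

W = 8.8958 kWh/t

W = 10·Wi·(P80^(-½) − F80^(-½))
1/√151 = 0.081379;  1/√19041 = 0.007247
W = 10·12.0·(0.081379 − 0.007247) = 8.8958 kWh/t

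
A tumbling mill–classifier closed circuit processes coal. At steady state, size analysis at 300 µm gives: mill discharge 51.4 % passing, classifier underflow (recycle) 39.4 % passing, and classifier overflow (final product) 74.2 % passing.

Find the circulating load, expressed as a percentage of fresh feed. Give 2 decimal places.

Two-product formula at 300 µm:
(1+r)d = ru + o → r = (o−d)/(d−u)
r = (74.2 − 51.4)/(51.4 − 39.4) = 22.8/12.0 = 1.9000
CL = 100·r = 190.00 %

CL = 190.00 %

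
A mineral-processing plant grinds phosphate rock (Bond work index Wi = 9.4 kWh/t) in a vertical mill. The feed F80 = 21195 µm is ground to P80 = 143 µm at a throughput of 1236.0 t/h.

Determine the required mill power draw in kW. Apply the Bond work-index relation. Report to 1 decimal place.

W = 10 Wi (1/√P80 − 1/√F80)  [Bond]
W = 10·9.4·(1/√143 − 1/√21195) = 10·9.4·(0.076755) = 7.2150 kWh/t
P = W·T = 7.2150·1236.0 = 8917.7 kW

P = 8917.7 kW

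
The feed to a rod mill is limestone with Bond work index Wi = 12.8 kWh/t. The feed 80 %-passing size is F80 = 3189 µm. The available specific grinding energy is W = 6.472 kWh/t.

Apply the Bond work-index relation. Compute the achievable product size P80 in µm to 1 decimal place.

W = 10·Wi·(P80^(-½) − F80^(-½))
P80^-0.5 = F80^-0.5 + W/(10 Wi)
  = 6.4720/(10·12.8) + 1/√3189 = 0.050563 + 0.017708 = 0.068271
P80 = (1/0.068271)² = 14.6476² = 214.55 µm

P80 = 214.6 µm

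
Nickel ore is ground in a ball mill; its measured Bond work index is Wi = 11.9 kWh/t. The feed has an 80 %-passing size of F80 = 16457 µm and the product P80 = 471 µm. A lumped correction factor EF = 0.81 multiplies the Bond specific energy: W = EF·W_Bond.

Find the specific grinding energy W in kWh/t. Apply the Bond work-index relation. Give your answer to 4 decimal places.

W = 10 Wi (1/√P80 − 1/√F80)  [Bond]
1/√471 = 0.046078;  1/√16457 = 0.007795
W = 10·11.9·(0.046078 − 0.007795) = 4.5556 kWh/t
Corrected W = EF·W_Bond = 0.81·4.5556 = 3.6900 kWh/t

W = 3.6900 kWh/t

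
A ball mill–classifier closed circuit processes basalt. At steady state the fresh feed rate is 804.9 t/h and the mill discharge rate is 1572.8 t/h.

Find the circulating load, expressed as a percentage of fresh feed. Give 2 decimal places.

CL = 95.40 %

M = F + R at steady state, so:
R = M − F = 1572.8 − 804.9 = 767.9 t/h
CL = 100·R/F = 100·767.9/804.9 = 95.40 %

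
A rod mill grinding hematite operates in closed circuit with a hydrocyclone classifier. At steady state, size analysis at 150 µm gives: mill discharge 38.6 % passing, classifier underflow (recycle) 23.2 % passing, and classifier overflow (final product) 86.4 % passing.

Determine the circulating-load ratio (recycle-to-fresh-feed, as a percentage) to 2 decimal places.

CL = 310.39 %

Two-product formula at 150 µm:
(1+r)d = ru + o → r = (o−d)/(d−u)
r = (86.4 − 38.6)/(38.6 − 23.2) = 47.8/15.4 = 3.1039
CL = 100·r = 310.39 %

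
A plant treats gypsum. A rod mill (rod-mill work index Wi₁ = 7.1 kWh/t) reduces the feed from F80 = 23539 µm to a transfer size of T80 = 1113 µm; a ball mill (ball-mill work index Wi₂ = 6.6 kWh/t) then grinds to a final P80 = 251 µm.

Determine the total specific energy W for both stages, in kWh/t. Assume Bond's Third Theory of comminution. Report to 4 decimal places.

W = 3.8530 kWh/t

W = 10 Wi / √P80 − 10 Wi / √F80
Stage 1 (23539→1113 µm, Wi₁=7.1): W₁ = 10·7.1·(0.029975 − 0.006518) = 1.6654 kWh/t
Stage 2 (1113→251 µm, Wi₂=6.6): W₂ = 10·6.6·(0.063119 − 0.029975) = 2.1876 kWh/t
W = W₁ + W₂ = 1.6654 + 2.1876 = 3.8530 kWh/t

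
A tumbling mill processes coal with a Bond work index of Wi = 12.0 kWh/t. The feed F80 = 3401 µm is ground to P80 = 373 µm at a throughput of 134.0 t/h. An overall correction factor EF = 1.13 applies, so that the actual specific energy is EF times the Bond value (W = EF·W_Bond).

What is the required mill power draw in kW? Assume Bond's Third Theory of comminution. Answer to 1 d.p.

P = 629.3 kW

W = 10·Wi·[P80^(−½) − F80^(−½)]
W = 10·12.0·(1/√373 − 1/√3401) = 10·12.0·(0.034631) = 4.1557 kWh/t
Apply correction: 4.1557 × 1.13 = 4.6959 kWh/t
P_mill = W·ṁ = 4.6959·134.0 = 629.3 kW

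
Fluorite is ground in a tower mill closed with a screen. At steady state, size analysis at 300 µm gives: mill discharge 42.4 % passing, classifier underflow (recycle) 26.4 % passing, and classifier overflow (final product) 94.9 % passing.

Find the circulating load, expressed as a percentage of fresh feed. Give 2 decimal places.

CL = 328.13 %

Balance %-passing 300 µm (r = R/F):
r = (o − d)/(d − u)
r = (94.9 − 42.4)/(42.4 − 26.4) = 52.5/16.0 = 3.2813
CL = 100·r = 328.13 %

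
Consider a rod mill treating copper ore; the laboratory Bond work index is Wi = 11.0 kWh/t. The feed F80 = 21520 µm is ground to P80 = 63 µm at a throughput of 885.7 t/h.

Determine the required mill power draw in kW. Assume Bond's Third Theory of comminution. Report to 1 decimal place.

P = 11610.5 kW

W = 10·Wi·(P80^(-½) − F80^(-½))
W = 10·11.0·(1/√63 − 1/√21520) = 10·11.0·(0.119171) = 13.1089 kWh/t
Mill draw = 13.1089 × 885.7 = 11610.5 kW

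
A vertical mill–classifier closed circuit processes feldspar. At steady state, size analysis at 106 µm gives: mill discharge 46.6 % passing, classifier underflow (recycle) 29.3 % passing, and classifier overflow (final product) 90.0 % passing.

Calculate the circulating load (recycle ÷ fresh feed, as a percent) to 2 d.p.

CL = 250.87 %

Two-product formula at 106 µm:
(1+r)·d = r·u + o ⇒ r = (o−d)/(d−u)
r = (90.0 − 46.6)/(46.6 − 29.3) = 43.4/17.3 = 2.5087
CL = 100·r = 250.87 %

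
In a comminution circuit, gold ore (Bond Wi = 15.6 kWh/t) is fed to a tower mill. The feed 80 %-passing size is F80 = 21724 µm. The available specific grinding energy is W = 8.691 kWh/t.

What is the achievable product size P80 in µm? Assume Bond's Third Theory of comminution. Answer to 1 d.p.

P80 = 256.0 µm

W = 10·Wi·[P80^(−½) − F80^(−½)]
P80^(−½) = W/(10 Wi) + F80^(−½)
  = 8.6910/(10·15.6) + 1/√21724 = 0.055712 + 0.006785 = 0.062496
P80 = (1/0.062496)² = 16.0010² = 256.03 µm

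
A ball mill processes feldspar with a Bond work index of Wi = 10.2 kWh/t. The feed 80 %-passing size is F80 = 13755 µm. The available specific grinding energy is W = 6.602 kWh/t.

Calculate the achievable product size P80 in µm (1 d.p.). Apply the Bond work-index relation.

P80 = 186.4 µm

W = 10 Wi / √P80 − 10 Wi / √F80
P80^-0.5 = F80^-0.5 + W/(10 Wi)
  = 6.6020/(10·10.2) + 1/√13755 = 0.064725 + 0.008526 = 0.073252
P80 = (1/0.073252)² = 13.6515² = 186.36 µm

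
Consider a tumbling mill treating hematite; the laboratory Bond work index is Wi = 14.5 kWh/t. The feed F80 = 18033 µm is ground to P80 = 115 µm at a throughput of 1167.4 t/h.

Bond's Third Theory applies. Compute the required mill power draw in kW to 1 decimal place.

P = 14524.3 kW

W = 10 Wi / √P80 − 10 Wi / √F80
W = 10·14.5·(1/√115 − 1/√18033) = 10·14.5·(0.085804) = 12.4415 kWh/t
Mill draw = 12.4415 × 1167.4 = 14524.3 kW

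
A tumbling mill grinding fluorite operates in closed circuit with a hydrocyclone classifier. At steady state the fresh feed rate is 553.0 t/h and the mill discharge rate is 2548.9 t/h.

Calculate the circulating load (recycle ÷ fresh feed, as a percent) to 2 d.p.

CL = 360.92 %

Mill node: discharge = fresh + recycle.
R = M − F = 2548.9 − 553.0 = 1995.9 t/h
CL = 100·R/F = 100·1995.9/553.0 = 360.92 %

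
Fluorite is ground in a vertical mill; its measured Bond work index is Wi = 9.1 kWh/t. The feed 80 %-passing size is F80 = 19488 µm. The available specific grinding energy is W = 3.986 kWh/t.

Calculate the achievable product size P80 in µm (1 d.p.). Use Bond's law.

W_Bond = 10·Wi·(1/√P₈₀ − 1/√F₈₀)
⇒ 1/√P80 = W/(10 Wi) + 1/√F80
  = 3.9860/(10·9.1) + 1/√19488 = 0.043802 + 0.007163 = 0.050966
P80 = (1/0.050966)² = 19.6211² = 384.99 µm

P80 = 385.0 µm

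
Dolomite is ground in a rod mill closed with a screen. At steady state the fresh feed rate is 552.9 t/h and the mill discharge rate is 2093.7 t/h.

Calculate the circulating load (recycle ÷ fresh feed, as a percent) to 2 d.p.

Discharge = new feed + return, hence
R = M − F = 2093.7 − 552.9 = 1540.8 t/h
CL = 100·R/F = 100·1540.8/552.9 = 278.68 %

CL = 278.68 %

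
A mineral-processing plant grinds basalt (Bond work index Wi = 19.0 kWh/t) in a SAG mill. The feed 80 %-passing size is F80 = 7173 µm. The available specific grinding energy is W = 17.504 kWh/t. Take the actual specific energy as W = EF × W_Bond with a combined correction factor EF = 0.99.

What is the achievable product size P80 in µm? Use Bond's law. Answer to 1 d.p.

P80 = 90.9 µm

W = 10·Wi·(P80^(-½) − F80^(-½))
W_Bond = W / EF = 17.504 / 0.99 = 17.6808 kWh/t
P80^-0.5 = F80^-0.5 + W_Bond/(10 Wi)
  = 17.6808/(10·19.0) + 1/√7173 = 0.093057 + 0.011807 = 0.104864
P80 = (1/0.104864)² = 9.5361² = 90.94 µm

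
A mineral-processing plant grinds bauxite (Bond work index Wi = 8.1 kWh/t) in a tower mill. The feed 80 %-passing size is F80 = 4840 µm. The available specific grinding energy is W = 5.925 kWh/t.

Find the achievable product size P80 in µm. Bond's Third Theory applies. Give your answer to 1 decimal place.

W = 10 Wi (1/√P80 − 1/√F80)  [Bond]
P80^(−½) = W/(10 Wi) + F80^(−½)
  = 5.9250/(10·8.1) + 1/√4840 = 0.073148 + 0.014374 = 0.087522
P80 = (1/0.087522)² = 11.4257² = 130.55 µm

P80 = 130.5 µm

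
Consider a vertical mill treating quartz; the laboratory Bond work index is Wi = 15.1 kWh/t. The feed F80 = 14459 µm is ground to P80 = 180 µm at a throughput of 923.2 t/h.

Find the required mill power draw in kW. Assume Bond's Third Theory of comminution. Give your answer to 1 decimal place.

P = 9231.2 kW

W = 10·Wi·[P80^(−½) − F80^(−½)]
W = 10·15.1·(1/√180 − 1/√14459) = 10·15.1·(0.066219) = 9.9991 kWh/t
Power = W × throughput = 9.9991 kWh/t × 923.2 t/h = 9231.2 kW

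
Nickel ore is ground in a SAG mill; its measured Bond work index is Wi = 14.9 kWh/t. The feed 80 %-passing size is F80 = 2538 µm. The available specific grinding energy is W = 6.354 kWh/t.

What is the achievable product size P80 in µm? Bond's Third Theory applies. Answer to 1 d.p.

W_Bond = 10·Wi·(1/√P₈₀ − 1/√F₈₀)
P80^-0.5 = F80^-0.5 + W/(10 Wi)
  = 6.3540/(10·14.9) + 1/√2538 = 0.042644 + 0.019850 = 0.062494
P80 = (1/0.062494)² = 16.0015² = 256.05 µm

P80 = 256.0 µm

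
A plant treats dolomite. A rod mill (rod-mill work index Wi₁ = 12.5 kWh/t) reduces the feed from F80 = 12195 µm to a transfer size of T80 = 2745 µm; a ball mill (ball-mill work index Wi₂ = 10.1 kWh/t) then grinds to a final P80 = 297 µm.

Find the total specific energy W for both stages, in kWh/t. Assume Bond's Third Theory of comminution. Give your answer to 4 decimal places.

W = 5.1868 kWh/t

W = 10 Wi (1/√P80 − 1/√F80)  [Bond]
Stage 1 (12195→2745 µm, Wi₁=12.5): W₁ = 10·12.5·(0.019087 − 0.009055) = 1.2539 kWh/t
Stage 2 (2745→297 µm, Wi₂=10.1): W₂ = 10·10.1·(0.058026 − 0.019087) = 3.9329 kWh/t
W = W₁ + W₂ = 1.2539 + 3.9329 = 5.1868 kWh/t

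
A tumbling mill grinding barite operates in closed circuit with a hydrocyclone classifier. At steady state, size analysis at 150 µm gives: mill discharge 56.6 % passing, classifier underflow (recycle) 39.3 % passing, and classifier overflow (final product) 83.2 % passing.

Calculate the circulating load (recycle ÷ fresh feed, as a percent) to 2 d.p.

CL = 153.76 %

Let r = R/F. Size balance at 150 µm:
(1+r)·d = r·u + o ⇒ r = (o−d)/(d−u)
r = (83.2 − 56.6)/(56.6 − 39.3) = 26.6/17.3 = 1.5376
CL = 100·r = 153.76 %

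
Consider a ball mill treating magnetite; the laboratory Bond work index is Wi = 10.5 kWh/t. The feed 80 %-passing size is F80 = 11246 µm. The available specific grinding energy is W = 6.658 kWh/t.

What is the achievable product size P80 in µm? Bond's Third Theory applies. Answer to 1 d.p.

P80 = 188.5 µm

W = 10·Wi·[P80^(−½) − F80^(−½)]
⇒ 1/√P80 = W/(10·Wi) + 1/√F80
  = 6.6580/(10·10.5) + 1/√11246 = 0.063410 + 0.009430 = 0.072839
P80 = (1/0.072839)² = 13.7289² = 188.48 µm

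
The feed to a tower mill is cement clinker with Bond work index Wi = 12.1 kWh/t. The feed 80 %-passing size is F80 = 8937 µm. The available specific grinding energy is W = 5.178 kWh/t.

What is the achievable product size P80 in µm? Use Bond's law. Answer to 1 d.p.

P80 = 351.1 µm

W_Bond = 10·Wi·(1/√P₈₀ − 1/√F₈₀)
P80^-0.5 = F80^-0.5 + W/(10 Wi)
  = 5.1780/(10·12.1) + 1/√8937 = 0.042793 + 0.010578 = 0.053371
P80 = (1/0.053371)² = 18.7366² = 351.06 µm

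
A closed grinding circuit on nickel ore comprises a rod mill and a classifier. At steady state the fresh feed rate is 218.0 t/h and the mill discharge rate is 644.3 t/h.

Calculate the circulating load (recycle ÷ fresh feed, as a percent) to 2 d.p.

Mill node: discharge = fresh + recycle.
R = M − F = 644.3 − 218.0 = 426.3 t/h
CL = 100·R/F = 100·426.3/218.0 = 195.55 %

CL = 195.55 %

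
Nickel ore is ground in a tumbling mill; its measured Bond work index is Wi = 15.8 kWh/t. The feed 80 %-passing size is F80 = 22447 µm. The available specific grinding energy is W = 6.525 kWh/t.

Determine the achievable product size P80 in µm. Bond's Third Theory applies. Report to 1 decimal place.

P80 = 434.5 µm

W = 10 Wi / √P80 − 10 Wi / √F80
⇒ 1/√P80 = W/(10·Wi) + 1/√F80
  = 6.5250/(10·15.8) + 1/√22447 = 0.041297 + 0.006675 = 0.047972
P80 = (1/0.047972)² = 20.8455² = 434.53 µm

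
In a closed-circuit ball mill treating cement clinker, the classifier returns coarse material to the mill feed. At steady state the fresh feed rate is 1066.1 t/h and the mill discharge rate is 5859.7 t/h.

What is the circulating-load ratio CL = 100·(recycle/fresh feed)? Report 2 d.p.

Steady state: M = F + R.
R = M − F = 5859.7 − 1066.1 = 4793.6 t/h
CL = 100·R/F = 100·4793.6/1066.1 = 449.64 %

CL = 449.64 %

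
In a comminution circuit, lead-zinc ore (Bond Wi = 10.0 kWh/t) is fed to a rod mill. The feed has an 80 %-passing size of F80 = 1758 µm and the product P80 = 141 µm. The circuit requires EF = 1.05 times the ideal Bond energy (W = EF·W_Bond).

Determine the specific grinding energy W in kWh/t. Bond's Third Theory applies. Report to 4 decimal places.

Bond:  W = 10 Wi (1/√P − 1/√F)
1/√141 = 0.084215;  1/√1758 = 0.023850
W = 10·10.0·(0.084215 − 0.023850) = 6.0365 kWh/t
Apply correction: 6.0365 × 1.05 = 6.3383 kWh/t

W = 6.3383 kWh/t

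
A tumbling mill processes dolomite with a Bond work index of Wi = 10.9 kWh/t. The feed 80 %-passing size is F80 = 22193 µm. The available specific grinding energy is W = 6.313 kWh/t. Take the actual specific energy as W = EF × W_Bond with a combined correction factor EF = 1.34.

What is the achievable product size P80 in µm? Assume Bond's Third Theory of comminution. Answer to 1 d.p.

Bond:  W = 10 Wi (1/√P − 1/√F)
W_Bond = W / EF = 6.313 / 1.34 = 4.7112 kWh/t
P80^-0.5 = F80^-0.5 + W_Bond/(10 Wi)
  = 4.7112/(10·10.9) + 1/√22193 = 0.043222 + 0.006713 = 0.049935
P80 = (1/0.049935)² = 20.0262² = 401.05 µm

P80 = 401.0 µm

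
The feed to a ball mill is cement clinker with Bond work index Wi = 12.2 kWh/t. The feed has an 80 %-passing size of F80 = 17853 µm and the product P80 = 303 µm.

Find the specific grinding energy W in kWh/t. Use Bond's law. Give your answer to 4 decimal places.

W = 10·Wi·[P80^(−½) − F80^(−½)]
1/√303 = 0.057448;  1/√17853 = 0.007484
W = 10·12.2·(0.057448 − 0.007484) = 6.0956 kWh/t

W = 6.0956 kWh/t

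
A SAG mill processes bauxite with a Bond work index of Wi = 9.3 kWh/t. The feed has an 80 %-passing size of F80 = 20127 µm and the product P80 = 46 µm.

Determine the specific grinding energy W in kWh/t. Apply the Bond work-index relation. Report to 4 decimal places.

W = 10 Wi / √P80 − 10 Wi / √F80
1/√46 = 0.147442;  1/√20127 = 0.007049
W = 10·9.3·(0.147442 − 0.007049) = 13.0566 kWh/t

W = 13.0566 kWh/t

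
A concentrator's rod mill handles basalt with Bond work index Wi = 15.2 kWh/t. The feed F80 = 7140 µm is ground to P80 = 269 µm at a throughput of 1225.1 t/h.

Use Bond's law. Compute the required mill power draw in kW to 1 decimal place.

W = 10 Wi (1/√P80 − 1/√F80)  [Bond]
W = 10·15.2·(1/√269 − 1/√7140) = 10·15.2·(0.049137) = 7.4688 kWh/t
P = W·T = 7.4688·1225.1 = 9150.0 kW

P = 9150.0 kW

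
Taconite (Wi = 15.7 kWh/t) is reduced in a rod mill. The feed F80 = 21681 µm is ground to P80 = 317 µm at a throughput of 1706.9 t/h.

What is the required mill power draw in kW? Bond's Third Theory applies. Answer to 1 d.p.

P = 13231.5 kW

W_Bond = 10·Wi·(1/√P₈₀ − 1/√F₈₀)
W = 10·15.7·(1/√317 − 1/√21681) = 10·15.7·(0.049374) = 7.7517 kWh/t
P = W·T = 7.7517·1706.9 = 13231.5 kW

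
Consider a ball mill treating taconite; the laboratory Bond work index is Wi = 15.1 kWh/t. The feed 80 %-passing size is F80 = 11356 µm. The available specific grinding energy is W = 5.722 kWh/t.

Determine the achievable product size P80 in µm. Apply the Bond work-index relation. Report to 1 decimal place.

W = 10·Wi·[P80^(−½) − F80^(−½)]
⇒ 1/√P80 = W/(10·Wi) + 1/√F80
  = 5.7220/(10·15.1) + 1/√11356 = 0.037894 + 0.009384 = 0.047278
P80 = (1/0.047278)² = 21.1515² = 447.38 µm

P80 = 447.4 µm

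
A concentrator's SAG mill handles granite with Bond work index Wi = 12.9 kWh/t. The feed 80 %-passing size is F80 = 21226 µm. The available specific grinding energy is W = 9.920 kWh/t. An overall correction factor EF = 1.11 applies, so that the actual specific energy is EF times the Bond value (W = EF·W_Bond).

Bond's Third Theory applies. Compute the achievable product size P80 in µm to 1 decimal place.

W = 10 Wi (1/√P80 − 1/√F80)  [Bond]
W_Bond = W / EF = 9.920 / 1.11 = 8.9369 kWh/t
P80^-0.5 = F80^-0.5 + W_Bond/(10 Wi)
  = 8.9369/(10·12.9) + 1/√21226 = 0.069279 + 0.006864 = 0.076142
P80 = (1/0.076142)² = 13.1333² = 172.48 µm

P80 = 172.5 µm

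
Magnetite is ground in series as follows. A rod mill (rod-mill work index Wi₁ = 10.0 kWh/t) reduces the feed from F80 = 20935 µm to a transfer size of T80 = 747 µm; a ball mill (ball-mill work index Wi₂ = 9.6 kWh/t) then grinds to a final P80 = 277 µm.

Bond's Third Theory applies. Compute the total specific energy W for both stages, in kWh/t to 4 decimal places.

W = 10 Wi (1/√P80 − 1/√F80)  [Bond]
Stage 1 (20935→747 µm, Wi₁=10.0): W₁ = 10·10.0·(0.036588 − 0.006911) = 2.9677 kWh/t
Stage 2 (747→277 µm, Wi₂=9.6): W₂ = 10·9.6·(0.060084 − 0.036588) = 2.2556 kWh/t
W = W₁ + W₂ = 2.9677 + 2.2556 = 5.2233 kWh/t

W = 5.2233 kWh/t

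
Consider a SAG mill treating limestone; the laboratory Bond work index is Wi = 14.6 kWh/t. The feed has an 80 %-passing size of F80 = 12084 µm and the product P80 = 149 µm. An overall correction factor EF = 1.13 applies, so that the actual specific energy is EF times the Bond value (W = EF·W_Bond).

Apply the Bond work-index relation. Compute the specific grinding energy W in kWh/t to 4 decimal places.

W = 10 Wi / √P80 − 10 Wi / √F80
1/√149 = 0.081923;  1/√12084 = 0.009097
W = 10·14.6·(0.081923 − 0.009097) = 10.6326 kWh/t
Corrected W = EF·W_Bond = 1.13·10.6326 = 12.0149 kWh/t

W = 12.0149 kWh/t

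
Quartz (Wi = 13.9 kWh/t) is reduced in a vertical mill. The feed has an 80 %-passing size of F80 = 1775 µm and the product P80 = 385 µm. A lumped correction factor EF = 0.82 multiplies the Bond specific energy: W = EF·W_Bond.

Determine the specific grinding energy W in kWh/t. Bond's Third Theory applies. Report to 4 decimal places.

W = 3.1036 kWh/t

W_Bond = 10·Wi·(1/√P₈₀ − 1/√F₈₀)
1/√385 = 0.050965;  1/√1775 = 0.023736
W = 10·13.9·(0.050965 − 0.023736) = 3.7848 kWh/t
With EF = 0.82: W = 3.7848·0.82 = 3.1036 kWh/t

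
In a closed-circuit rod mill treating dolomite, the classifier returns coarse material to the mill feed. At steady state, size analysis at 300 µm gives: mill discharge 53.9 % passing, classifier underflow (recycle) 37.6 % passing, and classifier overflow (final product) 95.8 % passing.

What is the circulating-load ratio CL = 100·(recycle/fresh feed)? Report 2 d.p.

CL = 257.06 %

Balance %-passing 300 µm (r = R/F):
d + r·d = r·u + o → r(d−u) = o−d
r = (95.8 − 53.9)/(53.9 − 37.6) = 41.9/16.3 = 2.5706
CL = 100·r = 257.06 %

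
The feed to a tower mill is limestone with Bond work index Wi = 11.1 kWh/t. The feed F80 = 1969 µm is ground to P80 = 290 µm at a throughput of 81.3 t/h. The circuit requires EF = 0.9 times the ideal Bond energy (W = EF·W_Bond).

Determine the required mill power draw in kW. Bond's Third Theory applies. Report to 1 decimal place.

P = 293.9 kW

W = 10·Wi·(P80^(-½) − F80^(-½))
W = 10·11.1·(1/√290 − 1/√1969) = 10·11.1·(0.036186) = 4.0166 kWh/t
With EF = 0.9: W = 4.0166·0.9 = 3.6150 kWh/t
P = W·T = 3.6150·81.3 = 293.9 kW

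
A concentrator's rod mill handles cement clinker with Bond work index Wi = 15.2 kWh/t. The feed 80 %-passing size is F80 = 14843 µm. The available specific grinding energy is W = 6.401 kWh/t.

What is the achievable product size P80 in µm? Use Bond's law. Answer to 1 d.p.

W_Bond = 10·Wi·(1/√P₈₀ − 1/√F₈₀)
P80^(−½) = W/(10 Wi) + F80^(−½)
  = 6.4010/(10·15.2) + 1/√14843 = 0.042112 + 0.008208 = 0.050320
P80 = (1/0.050320)² = 19.8729² = 394.93 µm

P80 = 394.9 µm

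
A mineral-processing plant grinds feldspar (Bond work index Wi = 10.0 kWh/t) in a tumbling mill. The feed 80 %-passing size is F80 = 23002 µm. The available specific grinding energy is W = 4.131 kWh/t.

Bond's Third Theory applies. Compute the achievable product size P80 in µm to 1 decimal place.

W = 10 Wi (1/√P80 − 1/√F80)  [Bond]
1/√P80 = 1/√F80 + W/(10·Wi)
  = 4.1310/(10·10.0) + 1/√23002 = 0.041310 + 0.006594 = 0.047904
P80 = (1/0.047904)² = 20.8753² = 435.78 µm

P80 = 435.8 µm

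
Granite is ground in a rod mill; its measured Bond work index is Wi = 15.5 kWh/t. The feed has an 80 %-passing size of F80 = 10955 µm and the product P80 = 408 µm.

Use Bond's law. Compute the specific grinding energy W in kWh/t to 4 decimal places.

W = 6.1927 kWh/t

W_Bond = 10·Wi·(1/√P₈₀ − 1/√F₈₀)
1/√408 = 0.049507;  1/√10955 = 0.009554
W = 10·15.5·(0.049507 − 0.009554) = 6.1927 kWh/t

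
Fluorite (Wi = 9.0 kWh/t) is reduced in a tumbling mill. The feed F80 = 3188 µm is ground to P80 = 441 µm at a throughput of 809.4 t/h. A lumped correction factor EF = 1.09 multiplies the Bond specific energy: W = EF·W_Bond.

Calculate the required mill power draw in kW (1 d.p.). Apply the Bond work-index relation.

P = 2374.8 kW

W = 10 Wi (1/√P80 − 1/√F80)  [Bond]
W = 10·9.0·(1/√441 − 1/√3188) = 10·9.0·(0.029908) = 2.6917 kWh/t
Apply correction: 2.6917 × 1.09 = 2.9340 kWh/t
Mill draw = 2.9340 × 809.4 = 2374.8 kW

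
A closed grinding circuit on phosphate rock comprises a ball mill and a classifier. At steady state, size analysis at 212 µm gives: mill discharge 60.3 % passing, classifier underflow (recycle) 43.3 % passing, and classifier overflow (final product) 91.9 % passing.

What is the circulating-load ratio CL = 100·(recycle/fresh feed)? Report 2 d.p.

CL = 185.88 %

Balance %-passing 212 µm (r = R/F):
(1+r)d = ru + o → r = (o−d)/(d−u)
r = (91.9 − 60.3)/(60.3 − 43.3) = 31.6/17.0 = 1.8588
CL = 100·r = 185.88 %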